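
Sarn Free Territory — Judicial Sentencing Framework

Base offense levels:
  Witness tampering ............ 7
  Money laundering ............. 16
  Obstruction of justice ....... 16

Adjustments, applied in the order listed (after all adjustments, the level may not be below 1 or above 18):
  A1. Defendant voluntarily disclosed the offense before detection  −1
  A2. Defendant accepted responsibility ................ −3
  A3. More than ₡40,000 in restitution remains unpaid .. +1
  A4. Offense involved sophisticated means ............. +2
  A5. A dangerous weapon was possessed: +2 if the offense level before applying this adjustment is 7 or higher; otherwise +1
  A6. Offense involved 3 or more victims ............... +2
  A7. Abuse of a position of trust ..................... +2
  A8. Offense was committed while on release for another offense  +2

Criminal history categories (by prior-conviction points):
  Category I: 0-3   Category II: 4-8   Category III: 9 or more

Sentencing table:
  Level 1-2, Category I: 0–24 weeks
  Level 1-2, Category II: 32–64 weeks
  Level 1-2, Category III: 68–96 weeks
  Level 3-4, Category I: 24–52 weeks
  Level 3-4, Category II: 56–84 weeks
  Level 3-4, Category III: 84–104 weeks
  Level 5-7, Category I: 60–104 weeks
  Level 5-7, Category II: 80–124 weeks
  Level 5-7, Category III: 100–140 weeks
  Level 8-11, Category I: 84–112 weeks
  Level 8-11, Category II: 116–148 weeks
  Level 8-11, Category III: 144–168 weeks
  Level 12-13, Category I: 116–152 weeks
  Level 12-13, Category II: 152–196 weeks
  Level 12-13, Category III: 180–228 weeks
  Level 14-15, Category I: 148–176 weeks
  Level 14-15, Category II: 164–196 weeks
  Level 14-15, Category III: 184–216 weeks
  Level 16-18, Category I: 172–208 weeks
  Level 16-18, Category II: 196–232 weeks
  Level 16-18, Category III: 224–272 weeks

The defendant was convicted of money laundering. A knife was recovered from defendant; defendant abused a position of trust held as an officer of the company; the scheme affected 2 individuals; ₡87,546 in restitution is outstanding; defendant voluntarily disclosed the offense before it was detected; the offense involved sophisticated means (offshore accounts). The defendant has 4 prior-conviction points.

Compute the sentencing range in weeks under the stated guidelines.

Base offense level for money laundering: 16.
A1 applies: 16 − 1 = 15.
A3 applies: 15 + 1 = 16.
A4 applies: 16 + 2 = 18.
A5 applies (level before this adjustment is 18 ≥ 7, so +2): 18 + 2 = 20.
A6 does not apply.
A7 applies: 20 + 2 = 22.
Level 22 exceeds the maximum of 18; capped at 18.
Final offense level: 18.
Criminal history: 4 prior points → Category II (4-8).
Level 18 falls in the 16-18 band.
Grid: Level 16-18 × Category II = 196-232 weeks.

196-232 weeks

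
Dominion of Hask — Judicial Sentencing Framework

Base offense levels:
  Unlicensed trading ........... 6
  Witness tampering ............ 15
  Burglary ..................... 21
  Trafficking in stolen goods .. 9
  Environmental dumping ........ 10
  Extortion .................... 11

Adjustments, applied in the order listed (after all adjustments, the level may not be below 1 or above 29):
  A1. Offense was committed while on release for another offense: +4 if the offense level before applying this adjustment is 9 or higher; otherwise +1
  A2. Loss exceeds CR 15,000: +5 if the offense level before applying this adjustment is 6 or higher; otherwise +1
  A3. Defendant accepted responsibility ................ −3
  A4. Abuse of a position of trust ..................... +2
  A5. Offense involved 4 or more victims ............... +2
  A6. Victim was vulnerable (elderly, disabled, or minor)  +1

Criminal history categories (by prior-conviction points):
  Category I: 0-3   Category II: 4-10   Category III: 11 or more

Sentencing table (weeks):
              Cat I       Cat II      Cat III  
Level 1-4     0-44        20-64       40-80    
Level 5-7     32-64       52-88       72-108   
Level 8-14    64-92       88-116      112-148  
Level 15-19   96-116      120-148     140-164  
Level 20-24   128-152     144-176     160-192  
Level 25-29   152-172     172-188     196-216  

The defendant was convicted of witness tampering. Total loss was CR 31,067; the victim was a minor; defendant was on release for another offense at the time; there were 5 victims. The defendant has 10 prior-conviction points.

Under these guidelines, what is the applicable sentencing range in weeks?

172-188 weeks

Base offense level for witness tampering: 15.
A1 applies (level before this adjustment is 15 ≥ 9, so +4): 15 + 4 = 19.
A2 applies (level before this adjustment is 19 ≥ 6, so +5): 19 + 5 = 24.
A4 does not apply.
A5 applies: 24 + 2 = 26.
A6 applies: 26 + 1 = 27.
Final offense level: 27.
Criminal history: 10 prior points → Category II (4-10).
Level 27 falls in the 25-29 band.
Grid: Level 25-29 × Category II = 172-188 weeks.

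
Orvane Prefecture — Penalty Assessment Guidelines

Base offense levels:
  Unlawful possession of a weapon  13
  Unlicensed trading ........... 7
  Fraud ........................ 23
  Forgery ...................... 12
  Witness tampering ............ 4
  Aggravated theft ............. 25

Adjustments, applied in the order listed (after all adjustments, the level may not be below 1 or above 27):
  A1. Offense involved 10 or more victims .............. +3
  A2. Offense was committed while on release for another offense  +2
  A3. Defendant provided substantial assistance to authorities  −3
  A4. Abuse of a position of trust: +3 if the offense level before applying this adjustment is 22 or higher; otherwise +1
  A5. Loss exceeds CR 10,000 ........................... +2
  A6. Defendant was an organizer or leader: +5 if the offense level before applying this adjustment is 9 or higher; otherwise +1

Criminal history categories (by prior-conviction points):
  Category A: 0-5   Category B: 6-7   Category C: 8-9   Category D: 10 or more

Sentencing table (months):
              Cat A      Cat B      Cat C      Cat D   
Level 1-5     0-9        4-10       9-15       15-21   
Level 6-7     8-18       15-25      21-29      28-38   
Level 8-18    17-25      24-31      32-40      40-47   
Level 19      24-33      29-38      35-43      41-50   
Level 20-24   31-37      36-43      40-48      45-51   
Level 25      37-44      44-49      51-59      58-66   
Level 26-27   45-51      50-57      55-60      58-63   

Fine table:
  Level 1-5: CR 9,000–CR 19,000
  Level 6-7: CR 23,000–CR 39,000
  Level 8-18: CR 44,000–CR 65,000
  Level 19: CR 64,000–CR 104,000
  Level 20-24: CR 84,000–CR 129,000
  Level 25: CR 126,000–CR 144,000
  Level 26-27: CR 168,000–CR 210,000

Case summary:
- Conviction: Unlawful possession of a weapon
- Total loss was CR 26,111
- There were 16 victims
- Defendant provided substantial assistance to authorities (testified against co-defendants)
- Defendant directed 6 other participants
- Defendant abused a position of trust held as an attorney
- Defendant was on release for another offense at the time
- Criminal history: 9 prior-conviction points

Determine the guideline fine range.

Base offense level for unlawful possession of a weapon: 13.
A1 applies: 13 + 3 = 16.
A2 applies: 16 + 2 = 18.
A3 applies: 18 − 3 = 15.
A4 applies (level before this adjustment is 15 < 22, so +1): 15 + 1 = 16.
A5 applies: 16 + 2 = 18.
A6 applies (level before this adjustment is 18 ≥ 9, so +5): 18 + 5 = 23.
Final offense level: 23.
Level 23 falls in the 20-24 band.
Fine table: Level 20-24 → CR 84,000–CR 129,000.

CR 84,000–CR 129,000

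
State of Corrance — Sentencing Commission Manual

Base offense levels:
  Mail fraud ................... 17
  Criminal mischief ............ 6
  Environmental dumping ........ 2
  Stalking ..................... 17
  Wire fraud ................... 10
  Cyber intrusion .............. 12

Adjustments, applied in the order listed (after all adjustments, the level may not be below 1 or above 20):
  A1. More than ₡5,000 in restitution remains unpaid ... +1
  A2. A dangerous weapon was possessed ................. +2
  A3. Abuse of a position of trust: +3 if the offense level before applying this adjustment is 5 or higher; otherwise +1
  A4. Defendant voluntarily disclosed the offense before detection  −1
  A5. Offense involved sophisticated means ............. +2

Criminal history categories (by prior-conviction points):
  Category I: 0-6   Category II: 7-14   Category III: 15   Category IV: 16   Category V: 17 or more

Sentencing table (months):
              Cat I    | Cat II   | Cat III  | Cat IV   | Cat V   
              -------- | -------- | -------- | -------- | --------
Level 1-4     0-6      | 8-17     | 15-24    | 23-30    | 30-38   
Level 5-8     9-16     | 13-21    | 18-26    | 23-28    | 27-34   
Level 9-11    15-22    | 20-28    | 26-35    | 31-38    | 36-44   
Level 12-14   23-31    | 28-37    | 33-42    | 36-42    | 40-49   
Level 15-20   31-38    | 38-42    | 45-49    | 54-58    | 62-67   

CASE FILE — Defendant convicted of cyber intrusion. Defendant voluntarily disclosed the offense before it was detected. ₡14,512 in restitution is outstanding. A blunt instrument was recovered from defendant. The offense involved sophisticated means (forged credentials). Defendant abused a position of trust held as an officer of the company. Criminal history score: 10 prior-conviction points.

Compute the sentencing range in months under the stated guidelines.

Base offense level for cyber intrusion: 12.
A1 applies: 12 + 1 = 13.
A2 applies: 13 + 2 = 15.
A3 applies (level before this adjustment is 15 ≥ 5, so +3): 15 + 3 = 18.
A4 applies: 18 − 1 = 17.
A5 applies: 17 + 2 = 19.
Final offense level: 19.
Criminal history: 10 prior points → Category II (7-14).
Level 19 falls in the 15-20 band.
Grid: Level 15-20 × Category II = 38-42 months.

38-42 months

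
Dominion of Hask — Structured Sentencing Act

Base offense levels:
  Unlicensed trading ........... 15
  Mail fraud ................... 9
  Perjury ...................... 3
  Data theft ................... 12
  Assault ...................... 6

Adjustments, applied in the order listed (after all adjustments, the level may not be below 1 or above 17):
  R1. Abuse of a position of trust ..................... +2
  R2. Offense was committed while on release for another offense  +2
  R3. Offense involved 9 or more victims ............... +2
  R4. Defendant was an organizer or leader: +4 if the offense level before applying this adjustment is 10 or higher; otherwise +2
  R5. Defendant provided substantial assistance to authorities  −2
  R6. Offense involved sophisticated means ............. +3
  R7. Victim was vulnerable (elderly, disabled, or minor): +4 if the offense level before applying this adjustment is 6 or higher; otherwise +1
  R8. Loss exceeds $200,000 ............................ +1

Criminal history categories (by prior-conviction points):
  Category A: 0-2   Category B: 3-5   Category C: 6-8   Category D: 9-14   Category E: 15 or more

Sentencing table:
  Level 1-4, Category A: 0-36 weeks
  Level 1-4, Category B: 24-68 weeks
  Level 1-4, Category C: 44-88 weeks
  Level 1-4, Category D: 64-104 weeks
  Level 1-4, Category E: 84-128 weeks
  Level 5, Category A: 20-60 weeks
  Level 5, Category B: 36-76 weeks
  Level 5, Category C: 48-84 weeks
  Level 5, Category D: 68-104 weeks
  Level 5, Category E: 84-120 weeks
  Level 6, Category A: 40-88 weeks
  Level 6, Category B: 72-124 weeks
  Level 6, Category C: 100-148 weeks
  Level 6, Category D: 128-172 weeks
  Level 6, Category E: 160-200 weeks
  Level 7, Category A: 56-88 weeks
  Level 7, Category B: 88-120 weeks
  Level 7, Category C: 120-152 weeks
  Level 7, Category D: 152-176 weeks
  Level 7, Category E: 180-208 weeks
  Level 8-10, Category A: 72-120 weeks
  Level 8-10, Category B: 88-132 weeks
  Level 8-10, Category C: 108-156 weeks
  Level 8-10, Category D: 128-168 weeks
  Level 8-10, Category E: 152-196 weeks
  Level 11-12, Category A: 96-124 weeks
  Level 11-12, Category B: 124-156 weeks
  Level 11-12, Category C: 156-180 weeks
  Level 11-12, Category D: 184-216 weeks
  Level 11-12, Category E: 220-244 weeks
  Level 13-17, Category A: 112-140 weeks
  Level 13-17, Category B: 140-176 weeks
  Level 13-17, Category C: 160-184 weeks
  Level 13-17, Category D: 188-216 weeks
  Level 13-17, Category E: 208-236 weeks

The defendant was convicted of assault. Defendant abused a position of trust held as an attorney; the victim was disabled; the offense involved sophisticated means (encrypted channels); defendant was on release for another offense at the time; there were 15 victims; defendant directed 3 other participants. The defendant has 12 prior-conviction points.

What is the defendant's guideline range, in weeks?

Base offense level for assault: 6.
R1 applies: 6 + 2 = 8.
R2 applies: 8 + 2 = 10.
R3 applies: 10 + 2 = 12.
R4 applies (level before this adjustment is 12 ≥ 10, so +4): 12 + 4 = 16.
R6 applies: 16 + 3 = 19.
R7 applies (level before this adjustment is 19 ≥ 6, so +4): 19 + 4 = 23.
R8 does not apply.
Level 23 exceeds the maximum of 17; capped at 17.
Final offense level: 17.
Criminal history: 12 prior points → Category D (9-14).
Level 17 falls in the 13-17 band.
Grid: Level 13-17 × Category D = 188-216 weeks.

188-216 weeks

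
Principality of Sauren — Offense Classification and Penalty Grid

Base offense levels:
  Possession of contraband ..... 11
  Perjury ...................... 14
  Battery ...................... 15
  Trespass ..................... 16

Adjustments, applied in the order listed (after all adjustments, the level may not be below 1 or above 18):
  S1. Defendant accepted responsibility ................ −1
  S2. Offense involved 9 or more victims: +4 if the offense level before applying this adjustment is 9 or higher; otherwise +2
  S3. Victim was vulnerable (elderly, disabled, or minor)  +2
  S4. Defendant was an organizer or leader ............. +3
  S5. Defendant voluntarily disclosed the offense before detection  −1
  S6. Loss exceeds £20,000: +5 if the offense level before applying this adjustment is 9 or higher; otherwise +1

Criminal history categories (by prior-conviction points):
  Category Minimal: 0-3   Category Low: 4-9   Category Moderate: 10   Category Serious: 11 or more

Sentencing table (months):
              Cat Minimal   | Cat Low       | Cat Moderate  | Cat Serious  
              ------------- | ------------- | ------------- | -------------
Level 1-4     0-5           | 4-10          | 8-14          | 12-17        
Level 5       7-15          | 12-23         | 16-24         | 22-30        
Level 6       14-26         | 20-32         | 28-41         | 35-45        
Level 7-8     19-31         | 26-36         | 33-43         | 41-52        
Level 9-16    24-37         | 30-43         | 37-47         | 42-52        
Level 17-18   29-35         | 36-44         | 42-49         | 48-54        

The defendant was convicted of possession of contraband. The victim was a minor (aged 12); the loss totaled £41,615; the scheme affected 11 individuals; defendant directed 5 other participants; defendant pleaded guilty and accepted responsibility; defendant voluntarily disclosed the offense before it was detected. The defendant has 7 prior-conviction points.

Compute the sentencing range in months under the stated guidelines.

Base offense level for possession of contraband: 11.
S1 applies: 11 − 1 = 10.
S2 applies (level before this adjustment is 10 ≥ 9, so +4): 10 + 4 = 14.
S3 applies: 14 + 2 = 16.
S4 applies: 16 + 3 = 19.
S5 applies: 19 − 1 = 18.
S6 applies (level before this adjustment is 18 ≥ 9, so +5): 18 + 5 = 23.
Level 23 exceeds the maximum of 18; capped at 18.
Final offense level: 18.
Criminal history: 7 prior points → Category Low (4-9).
Level 18 falls in the 17-18 band.
Grid: Level 17-18 × Category Low = 36-44 months.

36-44 months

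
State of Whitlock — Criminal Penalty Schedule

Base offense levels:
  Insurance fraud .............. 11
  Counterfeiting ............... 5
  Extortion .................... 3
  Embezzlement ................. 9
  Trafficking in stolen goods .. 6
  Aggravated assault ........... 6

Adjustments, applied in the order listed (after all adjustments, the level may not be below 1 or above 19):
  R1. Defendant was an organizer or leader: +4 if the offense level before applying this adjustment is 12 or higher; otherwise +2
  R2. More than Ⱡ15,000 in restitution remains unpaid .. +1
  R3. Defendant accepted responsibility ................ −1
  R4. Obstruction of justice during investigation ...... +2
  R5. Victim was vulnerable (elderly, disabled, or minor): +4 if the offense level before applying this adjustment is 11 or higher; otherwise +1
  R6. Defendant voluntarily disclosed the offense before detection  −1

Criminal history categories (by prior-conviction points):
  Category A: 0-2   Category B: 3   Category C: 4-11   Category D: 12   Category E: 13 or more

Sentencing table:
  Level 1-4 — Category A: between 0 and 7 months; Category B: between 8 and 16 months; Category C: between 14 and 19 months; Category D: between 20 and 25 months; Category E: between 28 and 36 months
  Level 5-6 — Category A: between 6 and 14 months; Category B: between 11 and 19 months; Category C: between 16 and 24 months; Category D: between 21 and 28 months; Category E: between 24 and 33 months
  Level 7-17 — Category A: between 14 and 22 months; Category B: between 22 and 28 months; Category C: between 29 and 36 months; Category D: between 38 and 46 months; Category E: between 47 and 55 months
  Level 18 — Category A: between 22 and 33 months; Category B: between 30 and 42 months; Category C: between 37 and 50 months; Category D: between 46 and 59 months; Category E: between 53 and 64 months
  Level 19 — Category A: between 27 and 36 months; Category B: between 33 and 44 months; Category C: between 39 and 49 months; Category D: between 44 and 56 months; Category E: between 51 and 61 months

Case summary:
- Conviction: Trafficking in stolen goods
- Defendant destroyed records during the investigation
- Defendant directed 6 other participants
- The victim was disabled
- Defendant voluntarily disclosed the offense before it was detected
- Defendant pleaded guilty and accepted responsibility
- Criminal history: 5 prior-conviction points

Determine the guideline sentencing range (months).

Base offense level for trafficking in stolen goods: 6.
R1 applies (level before this adjustment is 6 < 12, so +2): 6 + 2 = 8.
R2 does not apply.
R3 applies: 8 − 1 = 7.
R4 applies: 7 + 2 = 9.
R5 applies (level before this adjustment is 9 < 11, so +1): 9 + 1 = 10.
R6 applies: 10 − 1 = 9.
Final offense level: 9.
Criminal history: 5 prior points → Category C (4-11).
Level 9 falls in the 7-17 band.
Grid: Level 7-17 × Category C = 29-36 months.

29-36 months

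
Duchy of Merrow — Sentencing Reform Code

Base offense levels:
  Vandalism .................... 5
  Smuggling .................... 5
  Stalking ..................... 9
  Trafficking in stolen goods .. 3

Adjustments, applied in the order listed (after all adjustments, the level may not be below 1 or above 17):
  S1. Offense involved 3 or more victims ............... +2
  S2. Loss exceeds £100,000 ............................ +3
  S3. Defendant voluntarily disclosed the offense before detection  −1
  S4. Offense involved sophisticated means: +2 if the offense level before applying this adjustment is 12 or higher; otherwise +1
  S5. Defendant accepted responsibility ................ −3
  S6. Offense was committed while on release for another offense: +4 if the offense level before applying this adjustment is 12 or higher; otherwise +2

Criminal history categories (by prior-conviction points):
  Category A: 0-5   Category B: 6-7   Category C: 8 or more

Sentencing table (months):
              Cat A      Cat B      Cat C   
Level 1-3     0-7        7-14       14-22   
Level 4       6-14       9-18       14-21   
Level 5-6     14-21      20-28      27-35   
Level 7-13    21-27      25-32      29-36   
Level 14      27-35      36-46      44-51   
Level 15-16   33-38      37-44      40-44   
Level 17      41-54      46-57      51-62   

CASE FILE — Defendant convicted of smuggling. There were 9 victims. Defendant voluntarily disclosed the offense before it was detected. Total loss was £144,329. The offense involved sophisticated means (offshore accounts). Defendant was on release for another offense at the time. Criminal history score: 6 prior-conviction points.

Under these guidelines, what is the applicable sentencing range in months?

25-32 months

Base offense level for smuggling: 5.
S1 applies: 5 + 2 = 7.
S2 applies: 7 + 3 = 10.
S3 applies: 10 − 1 = 9.
S4 applies (level before this adjustment is 9 < 12, so +1): 9 + 1 = 10.
S5 does not apply.
S6 applies (level before this adjustment is 10 < 12, so +2): 10 + 2 = 12.
Final offense level: 12.
Criminal history: 6 prior points → Category B (6-7).
Level 12 falls in the 7-13 band.
Grid: Level 7-13 × Category B = 25-32 months.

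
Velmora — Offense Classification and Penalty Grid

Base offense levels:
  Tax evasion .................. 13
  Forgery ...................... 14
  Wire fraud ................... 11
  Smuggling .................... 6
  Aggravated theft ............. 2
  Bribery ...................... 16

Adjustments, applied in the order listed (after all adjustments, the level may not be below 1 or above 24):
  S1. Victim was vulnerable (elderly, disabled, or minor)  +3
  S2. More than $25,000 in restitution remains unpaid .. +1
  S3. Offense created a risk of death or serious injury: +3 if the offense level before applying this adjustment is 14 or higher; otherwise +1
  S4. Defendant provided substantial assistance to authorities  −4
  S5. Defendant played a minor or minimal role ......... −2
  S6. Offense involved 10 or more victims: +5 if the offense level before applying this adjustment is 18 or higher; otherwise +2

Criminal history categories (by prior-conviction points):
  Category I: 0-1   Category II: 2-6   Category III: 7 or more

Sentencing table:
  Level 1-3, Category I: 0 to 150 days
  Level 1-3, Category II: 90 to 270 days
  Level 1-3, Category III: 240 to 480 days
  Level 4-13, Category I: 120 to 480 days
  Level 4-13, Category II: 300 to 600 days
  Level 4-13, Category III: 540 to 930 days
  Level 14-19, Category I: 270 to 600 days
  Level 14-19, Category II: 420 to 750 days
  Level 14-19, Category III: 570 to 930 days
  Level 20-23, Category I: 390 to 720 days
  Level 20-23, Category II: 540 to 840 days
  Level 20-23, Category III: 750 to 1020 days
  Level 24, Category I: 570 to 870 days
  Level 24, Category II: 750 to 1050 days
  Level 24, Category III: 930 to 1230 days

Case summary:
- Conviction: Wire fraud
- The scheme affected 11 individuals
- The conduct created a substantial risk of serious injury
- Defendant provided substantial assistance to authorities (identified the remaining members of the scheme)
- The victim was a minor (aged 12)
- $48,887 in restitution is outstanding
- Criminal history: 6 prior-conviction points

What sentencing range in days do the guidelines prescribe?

Base offense level for wire fraud: 11.
S1 applies: 11 + 3 = 14.
S2 applies: 14 + 1 = 15.
S3 applies (level before this adjustment is 15 ≥ 14, so +3): 15 + 3 = 18.
S4 applies: 18 − 4 = 14.
S6 applies (level before this adjustment is 14 < 18, so +2): 14 + 2 = 16.
Final offense level: 16.
Criminal history: 6 prior points → Category II (2-6).
Level 16 falls in the 14-19 band.
Grid: Level 14-19 × Category II = 420-750 days.

420-750 days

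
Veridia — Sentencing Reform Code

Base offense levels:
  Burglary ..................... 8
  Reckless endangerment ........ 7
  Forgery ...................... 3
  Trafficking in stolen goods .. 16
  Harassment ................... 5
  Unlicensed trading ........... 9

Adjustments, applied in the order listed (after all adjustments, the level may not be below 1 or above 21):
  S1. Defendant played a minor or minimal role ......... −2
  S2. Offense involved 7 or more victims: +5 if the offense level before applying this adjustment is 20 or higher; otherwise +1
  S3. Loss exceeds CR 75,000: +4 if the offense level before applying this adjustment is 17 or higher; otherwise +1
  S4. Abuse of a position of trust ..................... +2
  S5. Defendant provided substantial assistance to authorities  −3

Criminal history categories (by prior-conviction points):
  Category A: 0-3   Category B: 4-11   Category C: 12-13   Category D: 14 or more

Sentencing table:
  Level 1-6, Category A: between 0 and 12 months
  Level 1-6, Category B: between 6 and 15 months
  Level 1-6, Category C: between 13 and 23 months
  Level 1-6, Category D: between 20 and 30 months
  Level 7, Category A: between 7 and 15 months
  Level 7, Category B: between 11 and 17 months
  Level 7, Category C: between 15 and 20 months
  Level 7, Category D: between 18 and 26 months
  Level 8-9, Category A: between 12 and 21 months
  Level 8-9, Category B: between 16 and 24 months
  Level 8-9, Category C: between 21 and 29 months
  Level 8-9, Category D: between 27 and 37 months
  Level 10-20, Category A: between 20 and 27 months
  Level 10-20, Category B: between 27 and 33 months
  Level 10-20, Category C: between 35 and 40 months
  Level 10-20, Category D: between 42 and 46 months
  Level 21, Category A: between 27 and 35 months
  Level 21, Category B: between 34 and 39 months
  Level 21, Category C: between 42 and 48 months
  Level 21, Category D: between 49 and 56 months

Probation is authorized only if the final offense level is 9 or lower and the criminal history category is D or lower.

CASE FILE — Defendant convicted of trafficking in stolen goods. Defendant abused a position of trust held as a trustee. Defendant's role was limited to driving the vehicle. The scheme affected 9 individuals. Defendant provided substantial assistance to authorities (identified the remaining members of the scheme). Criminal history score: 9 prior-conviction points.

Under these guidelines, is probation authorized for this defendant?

No

Base offense level for trafficking in stolen goods: 16.
S1 applies: 16 − 2 = 14.
S2 applies (level before this adjustment is 14 < 20, so +1): 14 + 1 = 15.
S3 does not apply.
S4 applies: 15 + 2 = 17.
S5 applies: 17 − 3 = 14.
Final offense level: 14.
Criminal history: 9 prior points → Category B (4-11).
Level 14 falls in the 10-20 band.
Grid: Level 10-20 × Category B = 27-33 months.
Probation check: level 14 > 9 and category B ≤ D → not eligible.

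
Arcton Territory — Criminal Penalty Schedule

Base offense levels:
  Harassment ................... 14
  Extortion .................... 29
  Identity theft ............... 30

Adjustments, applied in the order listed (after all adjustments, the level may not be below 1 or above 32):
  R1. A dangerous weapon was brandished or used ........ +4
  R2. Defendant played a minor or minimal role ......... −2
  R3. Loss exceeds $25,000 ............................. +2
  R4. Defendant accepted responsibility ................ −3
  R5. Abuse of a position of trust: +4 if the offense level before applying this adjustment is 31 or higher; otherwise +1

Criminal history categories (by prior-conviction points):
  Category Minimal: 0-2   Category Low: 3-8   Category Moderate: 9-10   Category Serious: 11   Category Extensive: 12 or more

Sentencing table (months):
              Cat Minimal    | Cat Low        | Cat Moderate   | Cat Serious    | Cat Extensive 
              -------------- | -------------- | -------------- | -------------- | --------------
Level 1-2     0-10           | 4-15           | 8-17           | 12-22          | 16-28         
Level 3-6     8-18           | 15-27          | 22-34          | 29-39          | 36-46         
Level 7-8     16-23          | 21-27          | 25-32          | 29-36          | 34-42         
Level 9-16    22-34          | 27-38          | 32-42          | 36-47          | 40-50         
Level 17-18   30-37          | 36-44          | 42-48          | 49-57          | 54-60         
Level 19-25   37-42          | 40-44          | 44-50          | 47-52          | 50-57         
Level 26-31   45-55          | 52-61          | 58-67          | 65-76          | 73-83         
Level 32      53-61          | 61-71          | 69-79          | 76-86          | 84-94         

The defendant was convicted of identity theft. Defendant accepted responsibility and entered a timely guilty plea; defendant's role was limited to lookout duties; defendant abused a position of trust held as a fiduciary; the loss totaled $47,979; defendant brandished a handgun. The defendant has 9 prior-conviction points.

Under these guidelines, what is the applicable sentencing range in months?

69-79 months

Base offense level for identity theft: 30.
R1 applies: 30 + 4 = 34.
R2 applies: 34 − 2 = 32.
R3 applies: 32 + 2 = 34.
R4 applies: 34 − 3 = 31.
R5 applies (level before this adjustment is 31 ≥ 31, so +4): 31 + 4 = 35.
Level 35 exceeds the maximum of 32; capped at 32.
Final offense level: 32.
Criminal history: 9 prior points → Category Moderate (9-10).
Level 32 falls in the 32 band.
Grid: Level 32 × Category Moderate = 69-79 months.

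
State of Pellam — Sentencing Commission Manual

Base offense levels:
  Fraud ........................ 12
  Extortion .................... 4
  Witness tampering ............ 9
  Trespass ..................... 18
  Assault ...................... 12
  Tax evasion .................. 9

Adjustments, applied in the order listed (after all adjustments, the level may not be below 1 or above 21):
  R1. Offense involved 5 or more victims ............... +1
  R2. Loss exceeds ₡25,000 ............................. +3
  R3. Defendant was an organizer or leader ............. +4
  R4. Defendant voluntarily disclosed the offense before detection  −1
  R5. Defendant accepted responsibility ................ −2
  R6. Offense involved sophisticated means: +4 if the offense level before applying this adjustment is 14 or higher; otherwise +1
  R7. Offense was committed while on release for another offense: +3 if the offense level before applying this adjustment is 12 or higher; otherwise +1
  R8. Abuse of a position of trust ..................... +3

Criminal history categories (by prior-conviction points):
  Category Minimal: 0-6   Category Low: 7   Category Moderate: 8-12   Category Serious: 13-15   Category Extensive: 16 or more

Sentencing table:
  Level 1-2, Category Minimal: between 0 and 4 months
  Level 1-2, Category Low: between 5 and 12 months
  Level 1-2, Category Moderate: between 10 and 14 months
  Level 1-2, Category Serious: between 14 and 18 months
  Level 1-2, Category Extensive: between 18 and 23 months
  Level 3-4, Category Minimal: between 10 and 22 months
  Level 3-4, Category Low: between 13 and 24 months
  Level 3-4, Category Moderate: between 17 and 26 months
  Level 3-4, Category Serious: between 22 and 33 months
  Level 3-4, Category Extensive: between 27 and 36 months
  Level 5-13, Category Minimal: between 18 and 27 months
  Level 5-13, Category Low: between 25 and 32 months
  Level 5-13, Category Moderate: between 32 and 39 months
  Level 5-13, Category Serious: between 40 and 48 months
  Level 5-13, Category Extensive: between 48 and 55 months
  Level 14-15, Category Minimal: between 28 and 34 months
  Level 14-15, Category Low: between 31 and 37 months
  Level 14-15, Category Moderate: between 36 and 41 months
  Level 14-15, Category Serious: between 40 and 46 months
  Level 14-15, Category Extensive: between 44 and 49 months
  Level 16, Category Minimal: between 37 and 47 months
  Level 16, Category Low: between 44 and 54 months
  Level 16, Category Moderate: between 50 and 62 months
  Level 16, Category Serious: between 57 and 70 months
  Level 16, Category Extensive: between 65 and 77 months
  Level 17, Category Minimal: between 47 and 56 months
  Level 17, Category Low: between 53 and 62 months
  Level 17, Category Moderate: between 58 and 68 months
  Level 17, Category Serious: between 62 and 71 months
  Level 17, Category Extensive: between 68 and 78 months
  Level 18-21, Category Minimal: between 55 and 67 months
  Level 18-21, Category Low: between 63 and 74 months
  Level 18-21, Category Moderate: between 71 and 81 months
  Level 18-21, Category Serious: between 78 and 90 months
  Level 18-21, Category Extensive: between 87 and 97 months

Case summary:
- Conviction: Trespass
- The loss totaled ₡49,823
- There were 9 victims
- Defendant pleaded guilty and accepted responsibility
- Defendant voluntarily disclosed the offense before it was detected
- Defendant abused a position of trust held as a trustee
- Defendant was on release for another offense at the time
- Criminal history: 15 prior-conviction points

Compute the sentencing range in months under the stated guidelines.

Base offense level for trespass: 18.
R1 applies: 18 + 1 = 19.
R2 applies: 19 + 3 = 22.
R3 does not apply.
R4 applies: 22 − 1 = 21.
R5 applies: 21 − 2 = 19.
R7 applies (level before this adjustment is 19 ≥ 12, so +3): 19 + 3 = 22.
R8 applies: 22 + 3 = 25.
Level 25 exceeds the maximum of 21; capped at 21.
Final offense level: 21.
Criminal history: 15 prior points → Category Serious (13-15).
Level 21 falls in the 18-21 band.
Grid: Level 18-21 × Category Serious = 78-90 months.

78-90 months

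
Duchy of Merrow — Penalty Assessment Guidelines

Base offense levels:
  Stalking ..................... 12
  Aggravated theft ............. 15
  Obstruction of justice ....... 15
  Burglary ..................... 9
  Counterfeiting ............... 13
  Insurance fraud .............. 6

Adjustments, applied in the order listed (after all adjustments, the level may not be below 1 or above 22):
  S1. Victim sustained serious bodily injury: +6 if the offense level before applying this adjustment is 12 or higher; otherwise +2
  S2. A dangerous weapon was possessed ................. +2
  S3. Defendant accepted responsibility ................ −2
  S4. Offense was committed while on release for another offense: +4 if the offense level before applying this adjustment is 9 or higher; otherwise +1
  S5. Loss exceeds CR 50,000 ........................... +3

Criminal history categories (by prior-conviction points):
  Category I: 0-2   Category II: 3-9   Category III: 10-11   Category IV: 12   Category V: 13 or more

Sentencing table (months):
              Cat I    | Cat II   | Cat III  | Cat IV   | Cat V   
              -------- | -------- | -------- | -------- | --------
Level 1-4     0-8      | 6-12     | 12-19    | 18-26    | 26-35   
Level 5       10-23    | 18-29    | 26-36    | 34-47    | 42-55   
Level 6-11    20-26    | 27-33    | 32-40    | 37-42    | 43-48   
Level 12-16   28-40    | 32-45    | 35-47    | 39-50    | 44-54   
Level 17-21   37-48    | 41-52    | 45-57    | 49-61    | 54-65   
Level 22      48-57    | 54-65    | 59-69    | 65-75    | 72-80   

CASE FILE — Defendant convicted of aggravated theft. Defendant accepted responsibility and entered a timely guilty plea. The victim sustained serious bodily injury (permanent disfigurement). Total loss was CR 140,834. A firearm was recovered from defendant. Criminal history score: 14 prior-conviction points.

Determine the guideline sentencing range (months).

72-80 months

Base offense level for aggravated theft: 15.
S1 applies (level before this adjustment is 15 ≥ 12, so +6): 15 + 6 = 21.
S2 applies: 21 + 2 = 23.
S3 applies: 23 − 2 = 21.
S4 does not apply.
S5 applies: 21 + 3 = 24.
Level 24 exceeds the maximum of 22; capped at 22.
Final offense level: 22.
Criminal history: 14 prior points → Category V (13+).
Level 22 falls in the 22 band.
Grid: Level 22 × Category V = 72-80 months.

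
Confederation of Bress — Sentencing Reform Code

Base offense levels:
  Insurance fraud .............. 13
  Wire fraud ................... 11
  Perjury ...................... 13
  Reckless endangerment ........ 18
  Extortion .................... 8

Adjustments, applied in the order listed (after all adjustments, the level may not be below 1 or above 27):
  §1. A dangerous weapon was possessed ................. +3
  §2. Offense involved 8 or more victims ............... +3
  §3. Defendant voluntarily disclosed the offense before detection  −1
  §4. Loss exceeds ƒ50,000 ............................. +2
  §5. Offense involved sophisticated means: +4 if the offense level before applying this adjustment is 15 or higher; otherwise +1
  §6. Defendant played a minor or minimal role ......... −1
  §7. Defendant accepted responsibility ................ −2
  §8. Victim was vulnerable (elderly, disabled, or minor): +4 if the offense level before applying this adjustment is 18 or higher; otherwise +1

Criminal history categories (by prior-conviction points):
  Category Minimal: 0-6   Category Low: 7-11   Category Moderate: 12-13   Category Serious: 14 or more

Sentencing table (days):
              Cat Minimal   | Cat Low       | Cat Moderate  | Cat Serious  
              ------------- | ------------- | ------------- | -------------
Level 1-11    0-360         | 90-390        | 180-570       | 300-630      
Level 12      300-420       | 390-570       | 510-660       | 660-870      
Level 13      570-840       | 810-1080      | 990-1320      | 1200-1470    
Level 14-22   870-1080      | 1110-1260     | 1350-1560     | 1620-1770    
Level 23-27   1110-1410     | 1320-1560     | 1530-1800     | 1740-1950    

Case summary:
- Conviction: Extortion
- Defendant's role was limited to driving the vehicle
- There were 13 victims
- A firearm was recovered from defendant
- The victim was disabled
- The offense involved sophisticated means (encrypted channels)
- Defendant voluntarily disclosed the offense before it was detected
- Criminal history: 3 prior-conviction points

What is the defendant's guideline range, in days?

Base offense level for extortion: 8.
§1 applies: 8 + 3 = 11.
§2 applies: 11 + 3 = 14.
§3 applies: 14 − 1 = 13.
§5 applies (level before this adjustment is 13 < 15, so +1): 13 + 1 = 14.
§6 applies: 14 − 1 = 13.
§7 does not apply.
§8 applies (level before this adjustment is 13 < 18, so +1): 13 + 1 = 14.
Final offense level: 14.
Criminal history: 3 prior points → Category Minimal (0-6).
Level 14 falls in the 14-22 band.
Grid: Level 14-22 × Category Minimal = 870-1080 days.

870-1080 days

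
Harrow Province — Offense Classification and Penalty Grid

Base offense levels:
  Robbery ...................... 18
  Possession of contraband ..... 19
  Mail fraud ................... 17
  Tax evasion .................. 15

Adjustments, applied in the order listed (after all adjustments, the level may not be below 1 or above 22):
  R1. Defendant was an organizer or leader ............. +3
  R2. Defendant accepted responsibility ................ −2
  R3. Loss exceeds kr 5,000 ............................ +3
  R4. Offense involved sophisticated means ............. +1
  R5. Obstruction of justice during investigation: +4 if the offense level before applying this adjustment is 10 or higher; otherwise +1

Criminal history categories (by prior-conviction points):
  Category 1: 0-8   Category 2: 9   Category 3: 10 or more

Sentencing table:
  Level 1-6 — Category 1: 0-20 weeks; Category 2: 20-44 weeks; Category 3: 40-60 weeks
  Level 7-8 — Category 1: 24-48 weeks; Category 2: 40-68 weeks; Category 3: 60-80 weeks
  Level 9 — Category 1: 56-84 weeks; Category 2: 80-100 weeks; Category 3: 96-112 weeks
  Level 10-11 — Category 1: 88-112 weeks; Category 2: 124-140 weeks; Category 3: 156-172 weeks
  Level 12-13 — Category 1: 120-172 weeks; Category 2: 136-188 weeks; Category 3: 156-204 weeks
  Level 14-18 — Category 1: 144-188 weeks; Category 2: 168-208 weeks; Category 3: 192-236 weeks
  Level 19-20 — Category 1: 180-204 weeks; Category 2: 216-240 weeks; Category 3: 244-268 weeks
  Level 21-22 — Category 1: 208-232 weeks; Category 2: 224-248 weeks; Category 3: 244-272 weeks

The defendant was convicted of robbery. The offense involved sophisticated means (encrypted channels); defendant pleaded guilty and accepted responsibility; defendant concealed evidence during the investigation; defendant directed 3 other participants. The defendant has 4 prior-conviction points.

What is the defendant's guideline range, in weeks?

208-232 weeks

Base offense level for robbery: 18.
R1 applies: 18 + 3 = 21.
R2 applies: 21 − 2 = 19.
R3 does not apply.
R4 applies: 19 + 1 = 20.
R5 applies (level before this adjustment is 20 ≥ 10, so +4): 20 + 4 = 24.
Level 24 exceeds the maximum of 22; capped at 22.
Final offense level: 22.
Criminal history: 4 prior points → Category 1 (0-8).
Level 22 falls in the 21-22 band.
Grid: Level 21-22 × Category 1 = 208-232 weeks.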